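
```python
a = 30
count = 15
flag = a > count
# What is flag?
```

Trace (tracking flag):
a = 30  # -> a = 30
count = 15  # -> count = 15
flag = a > count  # -> flag = True

Answer: True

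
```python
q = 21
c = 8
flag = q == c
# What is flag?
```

Trace (tracking flag):
q = 21  # -> q = 21
c = 8  # -> c = 8
flag = q == c  # -> flag = False

Answer: False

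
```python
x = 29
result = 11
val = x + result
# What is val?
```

Answer: 40

Derivation:
Trace (tracking val):
x = 29  # -> x = 29
result = 11  # -> result = 11
val = x + result  # -> val = 40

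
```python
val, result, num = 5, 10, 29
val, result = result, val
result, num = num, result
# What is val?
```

Trace (tracking val):
val, result, num = (5, 10, 29)  # -> val = 5, result = 10, num = 29
val, result = (result, val)  # -> val = 10, result = 5
result, num = (num, result)  # -> result = 29, num = 5

Answer: 10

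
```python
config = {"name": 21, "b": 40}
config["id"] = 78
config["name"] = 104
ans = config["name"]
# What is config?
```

Answer: {'name': 104, 'b': 40, 'id': 78}

Derivation:
Trace (tracking config):
config = {'name': 21, 'b': 40}  # -> config = {'name': 21, 'b': 40}
config['id'] = 78  # -> config = {'name': 21, 'b': 40, 'id': 78}
config['name'] = 104  # -> config = {'name': 104, 'b': 40, 'id': 78}
ans = config['name']  # -> ans = 104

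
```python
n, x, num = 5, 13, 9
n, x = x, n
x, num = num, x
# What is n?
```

Answer: 13

Derivation:
Trace (tracking n):
n, x, num = (5, 13, 9)  # -> n = 5, x = 13, num = 9
n, x = (x, n)  # -> n = 13, x = 5
x, num = (num, x)  # -> x = 9, num = 5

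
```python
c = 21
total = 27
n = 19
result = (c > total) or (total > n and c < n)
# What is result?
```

Trace (tracking result):
c = 21  # -> c = 21
total = 27  # -> total = 27
n = 19  # -> n = 19
result = c > total or (total > n and c < n)  # -> result = False

Answer: False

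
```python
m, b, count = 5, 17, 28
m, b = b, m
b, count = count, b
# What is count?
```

Answer: 5

Derivation:
Trace (tracking count):
m, b, count = (5, 17, 28)  # -> m = 5, b = 17, count = 28
m, b = (b, m)  # -> m = 17, b = 5
b, count = (count, b)  # -> b = 28, count = 5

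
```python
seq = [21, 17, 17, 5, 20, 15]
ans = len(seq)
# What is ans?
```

Trace (tracking ans):
seq = [21, 17, 17, 5, 20, 15]  # -> seq = [21, 17, 17, 5, 20, 15]
ans = len(seq)  # -> ans = 6

Answer: 6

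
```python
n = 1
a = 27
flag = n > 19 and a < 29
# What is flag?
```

Trace (tracking flag):
n = 1  # -> n = 1
a = 27  # -> a = 27
flag = n > 19 and a < 29  # -> flag = False

Answer: False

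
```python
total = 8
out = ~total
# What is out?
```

Trace (tracking out):
total = 8  # -> total = 8
out = ~total  # -> out = -9

Answer: -9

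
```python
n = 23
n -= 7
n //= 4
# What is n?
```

Trace (tracking n):
n = 23  # -> n = 23
n -= 7  # -> n = 16
n //= 4  # -> n = 4

Answer: 4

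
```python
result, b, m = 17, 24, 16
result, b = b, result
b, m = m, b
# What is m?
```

Trace (tracking m):
result, b, m = (17, 24, 16)  # -> result = 17, b = 24, m = 16
result, b = (b, result)  # -> result = 24, b = 17
b, m = (m, b)  # -> b = 16, m = 17

Answer: 17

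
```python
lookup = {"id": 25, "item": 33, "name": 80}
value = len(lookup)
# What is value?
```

Answer: 3

Derivation:
Trace (tracking value):
lookup = {'id': 25, 'item': 33, 'name': 80}  # -> lookup = {'id': 25, 'item': 33, 'name': 80}
value = len(lookup)  # -> value = 3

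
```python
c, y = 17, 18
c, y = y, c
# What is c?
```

Answer: 18

Derivation:
Trace (tracking c):
c, y = (17, 18)  # -> c = 17, y = 18
c, y = (y, c)  # -> c = 18, y = 17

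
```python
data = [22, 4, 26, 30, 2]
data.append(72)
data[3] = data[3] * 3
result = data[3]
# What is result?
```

Answer: 90

Derivation:
Trace (tracking result):
data = [22, 4, 26, 30, 2]  # -> data = [22, 4, 26, 30, 2]
data.append(72)  # -> data = [22, 4, 26, 30, 2, 72]
data[3] = data[3] * 3  # -> data = [22, 4, 26, 90, 2, 72]
result = data[3]  # -> result = 90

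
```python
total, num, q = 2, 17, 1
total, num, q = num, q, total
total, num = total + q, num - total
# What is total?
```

Trace (tracking total):
total, num, q = (2, 17, 1)  # -> total = 2, num = 17, q = 1
total, num, q = (num, q, total)  # -> total = 17, num = 1, q = 2
total, num = (total + q, num - total)  # -> total = 19, num = -16

Answer: 19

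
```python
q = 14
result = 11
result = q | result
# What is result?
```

Answer: 15

Derivation:
Trace (tracking result):
q = 14  # -> q = 14
result = 11  # -> result = 11
result = q | result  # -> result = 15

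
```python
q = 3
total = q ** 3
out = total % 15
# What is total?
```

Trace (tracking total):
q = 3  # -> q = 3
total = q ** 3  # -> total = 27
out = total % 15  # -> out = 12

Answer: 27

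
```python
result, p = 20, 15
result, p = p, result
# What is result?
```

Answer: 15

Derivation:
Trace (tracking result):
result, p = (20, 15)  # -> result = 20, p = 15
result, p = (p, result)  # -> result = 15, p = 20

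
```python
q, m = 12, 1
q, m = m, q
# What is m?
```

Answer: 12

Derivation:
Trace (tracking m):
q, m = (12, 1)  # -> q = 12, m = 1
q, m = (m, q)  # -> q = 1, m = 12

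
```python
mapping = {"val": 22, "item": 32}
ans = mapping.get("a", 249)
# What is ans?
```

Answer: 249

Derivation:
Trace (tracking ans):
mapping = {'val': 22, 'item': 32}  # -> mapping = {'val': 22, 'item': 32}
ans = mapping.get('a', 249)  # -> ans = 249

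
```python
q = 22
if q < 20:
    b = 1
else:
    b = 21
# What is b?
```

Trace (tracking b):
q = 22  # -> q = 22
if q < 20:  # condition is False
else:
    b = 21  # -> b = 21

Answer: 21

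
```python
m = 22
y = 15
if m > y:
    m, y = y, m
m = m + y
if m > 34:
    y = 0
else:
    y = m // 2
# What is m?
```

Answer: 37

Derivation:
Trace (tracking m):
m = 22  # -> m = 22
y = 15  # -> y = 15
if m > y:  # condition is True
    m, y = (y, m)  # -> m = 15, y = 22
m = m + y  # -> m = 37
if m > 34:  # condition is True
    y = 0  # -> y = 0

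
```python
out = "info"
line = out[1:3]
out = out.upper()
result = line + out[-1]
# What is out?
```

Trace (tracking out):
out = 'info'  # -> out = 'info'
line = out[1:3]  # -> line = 'nf'
out = out.upper()  # -> out = 'INFO'
result = line + out[-1]  # -> result = 'nfO'

Answer: 'INFO'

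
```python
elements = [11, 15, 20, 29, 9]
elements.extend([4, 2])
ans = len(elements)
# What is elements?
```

Answer: [11, 15, 20, 29, 9, 4, 2]

Derivation:
Trace (tracking elements):
elements = [11, 15, 20, 29, 9]  # -> elements = [11, 15, 20, 29, 9]
elements.extend([4, 2])  # -> elements = [11, 15, 20, 29, 9, 4, 2]
ans = len(elements)  # -> ans = 7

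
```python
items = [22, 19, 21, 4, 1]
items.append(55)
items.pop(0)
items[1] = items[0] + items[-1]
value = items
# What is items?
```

Answer: [19, 74, 4, 1, 55]

Derivation:
Trace (tracking items):
items = [22, 19, 21, 4, 1]  # -> items = [22, 19, 21, 4, 1]
items.append(55)  # -> items = [22, 19, 21, 4, 1, 55]
items.pop(0)  # -> items = [19, 21, 4, 1, 55]
items[1] = items[0] + items[-1]  # -> items = [19, 74, 4, 1, 55]
value = items  # -> value = [19, 74, 4, 1, 55]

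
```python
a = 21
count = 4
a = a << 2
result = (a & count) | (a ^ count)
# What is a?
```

Answer: 84

Derivation:
Trace (tracking a):
a = 21  # -> a = 21
count = 4  # -> count = 4
a = a << 2  # -> a = 84
result = a & count | a ^ count  # -> result = 84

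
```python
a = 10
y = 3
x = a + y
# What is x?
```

Answer: 13

Derivation:
Trace (tracking x):
a = 10  # -> a = 10
y = 3  # -> y = 3
x = a + y  # -> x = 13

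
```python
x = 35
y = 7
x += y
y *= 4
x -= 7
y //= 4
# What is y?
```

Answer: 7

Derivation:
Trace (tracking y):
x = 35  # -> x = 35
y = 7  # -> y = 7
x += y  # -> x = 42
y *= 4  # -> y = 28
x -= 7  # -> x = 35
y //= 4  # -> y = 7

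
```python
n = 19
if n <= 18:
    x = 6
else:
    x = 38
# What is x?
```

Answer: 38

Derivation:
Trace (tracking x):
n = 19  # -> n = 19
if n <= 18:  # condition is False
else:
    x = 38  # -> x = 38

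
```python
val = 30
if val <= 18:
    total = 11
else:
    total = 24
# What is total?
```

Answer: 24

Derivation:
Trace (tracking total):
val = 30  # -> val = 30
if val <= 18:  # condition is False
else:
    total = 24  # -> total = 24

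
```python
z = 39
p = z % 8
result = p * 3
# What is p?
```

Answer: 7

Derivation:
Trace (tracking p):
z = 39  # -> z = 39
p = z % 8  # -> p = 7
result = p * 3  # -> result = 21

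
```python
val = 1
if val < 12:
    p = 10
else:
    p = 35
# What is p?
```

Answer: 10

Derivation:
Trace (tracking p):
val = 1  # -> val = 1
if val < 12:  # condition is True
    p = 10  # -> p = 10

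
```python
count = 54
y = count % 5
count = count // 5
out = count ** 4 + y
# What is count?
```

Answer: 10

Derivation:
Trace (tracking count):
count = 54  # -> count = 54
y = count % 5  # -> y = 4
count = count // 5  # -> count = 10
out = count ** 4 + y  # -> out = 10004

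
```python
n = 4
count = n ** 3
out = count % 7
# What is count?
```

Answer: 64

Derivation:
Trace (tracking count):
n = 4  # -> n = 4
count = n ** 3  # -> count = 64
out = count % 7  # -> out = 1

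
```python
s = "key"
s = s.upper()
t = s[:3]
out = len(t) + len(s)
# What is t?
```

Trace (tracking t):
s = 'key'  # -> s = 'key'
s = s.upper()  # -> s = 'KEY'
t = s[:3]  # -> t = 'KEY'
out = len(t) + len(s)  # -> out = 6

Answer: 'KEY'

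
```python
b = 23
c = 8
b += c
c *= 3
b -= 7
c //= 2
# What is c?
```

Answer: 12

Derivation:
Trace (tracking c):
b = 23  # -> b = 23
c = 8  # -> c = 8
b += c  # -> b = 31
c *= 3  # -> c = 24
b -= 7  # -> b = 24
c //= 2  # -> c = 12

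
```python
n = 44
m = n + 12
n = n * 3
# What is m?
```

Trace (tracking m):
n = 44  # -> n = 44
m = n + 12  # -> m = 56
n = n * 3  # -> n = 132

Answer: 56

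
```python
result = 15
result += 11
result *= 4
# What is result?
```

Trace (tracking result):
result = 15  # -> result = 15
result += 11  # -> result = 26
result *= 4  # -> result = 104

Answer: 104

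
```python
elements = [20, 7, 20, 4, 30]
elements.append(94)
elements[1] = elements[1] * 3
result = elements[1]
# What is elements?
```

Answer: [20, 21, 20, 4, 30, 94]

Derivation:
Trace (tracking elements):
elements = [20, 7, 20, 4, 30]  # -> elements = [20, 7, 20, 4, 30]
elements.append(94)  # -> elements = [20, 7, 20, 4, 30, 94]
elements[1] = elements[1] * 3  # -> elements = [20, 21, 20, 4, 30, 94]
result = elements[1]  # -> result = 21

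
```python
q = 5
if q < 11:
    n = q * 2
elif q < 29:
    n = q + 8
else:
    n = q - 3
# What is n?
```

Trace (tracking n):
q = 5  # -> q = 5
if q < 11:  # condition is True
    n = q * 2  # -> n = 10

Answer: 10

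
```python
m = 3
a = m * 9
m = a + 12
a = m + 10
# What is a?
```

Answer: 49

Derivation:
Trace (tracking a):
m = 3  # -> m = 3
a = m * 9  # -> a = 27
m = a + 12  # -> m = 39
a = m + 10  # -> a = 49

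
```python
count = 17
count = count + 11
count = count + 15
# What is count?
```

Answer: 43

Derivation:
Trace (tracking count):
count = 17  # -> count = 17
count = count + 11  # -> count = 28
count = count + 15  # -> count = 43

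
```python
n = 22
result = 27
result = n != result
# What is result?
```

Trace (tracking result):
n = 22  # -> n = 22
result = 27  # -> result = 27
result = n != result  # -> result = True

Answer: True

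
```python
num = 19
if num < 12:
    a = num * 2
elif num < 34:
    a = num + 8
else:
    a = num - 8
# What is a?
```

Answer: 27

Derivation:
Trace (tracking a):
num = 19  # -> num = 19
if num < 12:  # condition is False
elif num < 34:  # condition is True
    a = num + 8  # -> a = 27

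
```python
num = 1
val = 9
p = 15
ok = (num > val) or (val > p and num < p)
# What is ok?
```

Trace (tracking ok):
num = 1  # -> num = 1
val = 9  # -> val = 9
p = 15  # -> p = 15
ok = num > val or (val > p and num < p)  # -> ok = False

Answer: False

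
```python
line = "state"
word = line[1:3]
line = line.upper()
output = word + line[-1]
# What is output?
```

Trace (tracking output):
line = 'state'  # -> line = 'state'
word = line[1:3]  # -> word = 'ta'
line = line.upper()  # -> line = 'STATE'
output = word + line[-1]  # -> output = 'taE'

Answer: 'taE'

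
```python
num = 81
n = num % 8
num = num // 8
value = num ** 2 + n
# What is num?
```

Answer: 10

Derivation:
Trace (tracking num):
num = 81  # -> num = 81
n = num % 8  # -> n = 1
num = num // 8  # -> num = 10
value = num ** 2 + n  # -> value = 101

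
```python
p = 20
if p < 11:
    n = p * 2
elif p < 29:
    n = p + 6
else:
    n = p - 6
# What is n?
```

Trace (tracking n):
p = 20  # -> p = 20
if p < 11:  # condition is False
elif p < 29:  # condition is True
    n = p + 6  # -> n = 26

Answer: 26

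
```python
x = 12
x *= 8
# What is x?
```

Answer: 96

Derivation:
Trace (tracking x):
x = 12  # -> x = 12
x *= 8  # -> x = 96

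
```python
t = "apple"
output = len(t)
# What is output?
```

Answer: 5

Derivation:
Trace (tracking output):
t = 'apple'  # -> t = 'apple'
output = len(t)  # -> output = 5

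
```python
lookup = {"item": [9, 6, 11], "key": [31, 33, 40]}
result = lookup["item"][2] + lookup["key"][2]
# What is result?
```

Trace (tracking result):
lookup = {'item': [9, 6, 11], 'key': [31, 33, 40]}  # -> lookup = {'item': [9, 6, 11], 'key': [31, 33, 40]}
result = lookup['item'][2] + lookup['key'][2]  # -> result = 51

Answer: 51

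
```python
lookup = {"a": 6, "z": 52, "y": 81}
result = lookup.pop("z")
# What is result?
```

Trace (tracking result):
lookup = {'a': 6, 'z': 52, 'y': 81}  # -> lookup = {'a': 6, 'z': 52, 'y': 81}
result = lookup.pop('z')  # -> result = 52

Answer: 52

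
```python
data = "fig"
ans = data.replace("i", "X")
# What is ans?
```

Answer: 'fXg'

Derivation:
Trace (tracking ans):
data = 'fig'  # -> data = 'fig'
ans = data.replace('i', 'X')  # -> ans = 'fXg'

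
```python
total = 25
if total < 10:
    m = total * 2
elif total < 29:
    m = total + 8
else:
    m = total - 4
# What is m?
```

Answer: 33

Derivation:
Trace (tracking m):
total = 25  # -> total = 25
if total < 10:  # condition is False
elif total < 29:  # condition is True
    m = total + 8  # -> m = 33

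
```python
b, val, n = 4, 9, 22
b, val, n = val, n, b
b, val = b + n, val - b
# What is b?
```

Trace (tracking b):
b, val, n = (4, 9, 22)  # -> b = 4, val = 9, n = 22
b, val, n = (val, n, b)  # -> b = 9, val = 22, n = 4
b, val = (b + n, val - b)  # -> b = 13, val = 13

Answer: 13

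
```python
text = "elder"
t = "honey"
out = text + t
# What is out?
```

Trace (tracking out):
text = 'elder'  # -> text = 'elder'
t = 'honey'  # -> t = 'honey'
out = text + t  # -> out = 'elderhoney'

Answer: 'elderhoney'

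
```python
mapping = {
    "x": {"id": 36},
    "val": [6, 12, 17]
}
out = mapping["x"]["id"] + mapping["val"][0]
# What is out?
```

Trace (tracking out):
mapping = {'x': {'id': 36}, 'val': [6, 12, 17]}  # -> mapping = {'x': {'id': 36}, 'val': [6, 12, 17]}
out = mapping['x']['id'] + mapping['val'][0]  # -> out = 42

Answer: 42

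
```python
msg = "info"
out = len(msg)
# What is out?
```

Answer: 4

Derivation:
Trace (tracking out):
msg = 'info'  # -> msg = 'info'
out = len(msg)  # -> out = 4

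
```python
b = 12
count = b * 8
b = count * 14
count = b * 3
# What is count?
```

Answer: 4032

Derivation:
Trace (tracking count):
b = 12  # -> b = 12
count = b * 8  # -> count = 96
b = count * 14  # -> b = 1344
count = b * 3  # -> count = 4032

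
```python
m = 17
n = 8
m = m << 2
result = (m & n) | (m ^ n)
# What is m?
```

Answer: 68

Derivation:
Trace (tracking m):
m = 17  # -> m = 17
n = 8  # -> n = 8
m = m << 2  # -> m = 68
result = m & n | m ^ n  # -> result = 76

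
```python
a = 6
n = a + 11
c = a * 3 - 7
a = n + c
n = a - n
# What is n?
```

Answer: 11

Derivation:
Trace (tracking n):
a = 6  # -> a = 6
n = a + 11  # -> n = 17
c = a * 3 - 7  # -> c = 11
a = n + c  # -> a = 28
n = a - n  # -> n = 11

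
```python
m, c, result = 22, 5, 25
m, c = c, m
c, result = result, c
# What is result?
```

Trace (tracking result):
m, c, result = (22, 5, 25)  # -> m = 22, c = 5, result = 25
m, c = (c, m)  # -> m = 5, c = 22
c, result = (result, c)  # -> c = 25, result = 22

Answer: 22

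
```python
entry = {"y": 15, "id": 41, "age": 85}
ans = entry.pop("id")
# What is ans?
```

Trace (tracking ans):
entry = {'y': 15, 'id': 41, 'age': 85}  # -> entry = {'y': 15, 'id': 41, 'age': 85}
ans = entry.pop('id')  # -> ans = 41

Answer: 41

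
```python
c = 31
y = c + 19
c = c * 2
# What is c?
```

Answer: 62

Derivation:
Trace (tracking c):
c = 31  # -> c = 31
y = c + 19  # -> y = 50
c = c * 2  # -> c = 62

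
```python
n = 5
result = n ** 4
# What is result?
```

Answer: 625

Derivation:
Trace (tracking result):
n = 5  # -> n = 5
result = n ** 4  # -> result = 625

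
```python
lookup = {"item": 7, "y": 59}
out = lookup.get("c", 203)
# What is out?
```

Answer: 203

Derivation:
Trace (tracking out):
lookup = {'item': 7, 'y': 59}  # -> lookup = {'item': 7, 'y': 59}
out = lookup.get('c', 203)  # -> out = 203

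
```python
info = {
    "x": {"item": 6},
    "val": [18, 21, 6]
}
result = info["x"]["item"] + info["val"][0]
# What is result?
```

Answer: 24

Derivation:
Trace (tracking result):
info = {'x': {'item': 6}, 'val': [18, 21, 6]}  # -> info = {'x': {'item': 6}, 'val': [18, 21, 6]}
result = info['x']['item'] + info['val'][0]  # -> result = 24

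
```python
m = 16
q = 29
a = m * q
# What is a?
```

Trace (tracking a):
m = 16  # -> m = 16
q = 29  # -> q = 29
a = m * q  # -> a = 464

Answer: 464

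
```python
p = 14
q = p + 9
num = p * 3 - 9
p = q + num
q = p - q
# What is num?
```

Answer: 33

Derivation:
Trace (tracking num):
p = 14  # -> p = 14
q = p + 9  # -> q = 23
num = p * 3 - 9  # -> num = 33
p = q + num  # -> p = 56
q = p - q  # -> q = 33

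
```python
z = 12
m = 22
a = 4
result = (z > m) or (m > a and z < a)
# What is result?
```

Trace (tracking result):
z = 12  # -> z = 12
m = 22  # -> m = 22
a = 4  # -> a = 4
result = z > m or (m > a and z < a)  # -> result = False

Answer: False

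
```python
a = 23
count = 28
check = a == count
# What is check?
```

Answer: False

Derivation:
Trace (tracking check):
a = 23  # -> a = 23
count = 28  # -> count = 28
check = a == count  # -> check = False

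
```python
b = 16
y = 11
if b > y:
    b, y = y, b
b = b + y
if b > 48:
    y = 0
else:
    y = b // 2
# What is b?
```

Answer: 27

Derivation:
Trace (tracking b):
b = 16  # -> b = 16
y = 11  # -> y = 11
if b > y:  # condition is True
    b, y = (y, b)  # -> b = 11, y = 16
b = b + y  # -> b = 27
if b > 48:  # condition is False
else:
    y = b // 2  # -> y = 13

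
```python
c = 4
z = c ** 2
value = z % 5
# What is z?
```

Answer: 16

Derivation:
Trace (tracking z):
c = 4  # -> c = 4
z = c ** 2  # -> z = 16
value = z % 5  # -> value = 1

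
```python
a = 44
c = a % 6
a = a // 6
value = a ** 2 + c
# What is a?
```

Answer: 7

Derivation:
Trace (tracking a):
a = 44  # -> a = 44
c = a % 6  # -> c = 2
a = a // 6  # -> a = 7
value = a ** 2 + c  # -> value = 51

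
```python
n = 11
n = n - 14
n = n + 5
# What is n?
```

Answer: 2

Derivation:
Trace (tracking n):
n = 11  # -> n = 11
n = n - 14  # -> n = -3
n = n + 5  # -> n = 2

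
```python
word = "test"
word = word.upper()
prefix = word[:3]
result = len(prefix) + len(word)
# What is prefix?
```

Answer: 'TES'

Derivation:
Trace (tracking prefix):
word = 'test'  # -> word = 'test'
word = word.upper()  # -> word = 'TEST'
prefix = word[:3]  # -> prefix = 'TES'
result = len(prefix) + len(word)  # -> result = 7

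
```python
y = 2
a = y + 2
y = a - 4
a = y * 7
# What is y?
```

Answer: 0

Derivation:
Trace (tracking y):
y = 2  # -> y = 2
a = y + 2  # -> a = 4
y = a - 4  # -> y = 0
a = y * 7  # -> a = 0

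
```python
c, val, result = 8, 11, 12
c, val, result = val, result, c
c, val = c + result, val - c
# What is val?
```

Trace (tracking val):
c, val, result = (8, 11, 12)  # -> c = 8, val = 11, result = 12
c, val, result = (val, result, c)  # -> c = 11, val = 12, result = 8
c, val = (c + result, val - c)  # -> c = 19, val = 1

Answer: 1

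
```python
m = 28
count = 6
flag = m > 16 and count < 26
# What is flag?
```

Answer: True

Derivation:
Trace (tracking flag):
m = 28  # -> m = 28
count = 6  # -> count = 6
flag = m > 16 and count < 26  # -> flag = True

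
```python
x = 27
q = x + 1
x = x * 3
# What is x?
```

Trace (tracking x):
x = 27  # -> x = 27
q = x + 1  # -> q = 28
x = x * 3  # -> x = 81

Answer: 81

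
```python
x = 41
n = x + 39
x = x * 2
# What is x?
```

Trace (tracking x):
x = 41  # -> x = 41
n = x + 39  # -> n = 80
x = x * 2  # -> x = 82

Answer: 82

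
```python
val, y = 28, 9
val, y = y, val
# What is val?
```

Answer: 9

Derivation:
Trace (tracking val):
val, y = (28, 9)  # -> val = 28, y = 9
val, y = (y, val)  # -> val = 9, y = 28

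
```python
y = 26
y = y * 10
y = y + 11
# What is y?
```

Answer: 271

Derivation:
Trace (tracking y):
y = 26  # -> y = 26
y = y * 10  # -> y = 260
y = y + 11  # -> y = 271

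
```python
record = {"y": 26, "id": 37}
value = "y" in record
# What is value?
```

Trace (tracking value):
record = {'y': 26, 'id': 37}  # -> record = {'y': 26, 'id': 37}
value = 'y' in record  # -> value = True

Answer: True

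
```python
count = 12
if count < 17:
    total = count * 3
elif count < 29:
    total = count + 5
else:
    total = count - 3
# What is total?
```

Answer: 36

Derivation:
Trace (tracking total):
count = 12  # -> count = 12
if count < 17:  # condition is True
    total = count * 3  # -> total = 36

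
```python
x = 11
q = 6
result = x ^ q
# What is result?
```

Answer: 13

Derivation:
Trace (tracking result):
x = 11  # -> x = 11
q = 6  # -> q = 6
result = x ^ q  # -> result = 13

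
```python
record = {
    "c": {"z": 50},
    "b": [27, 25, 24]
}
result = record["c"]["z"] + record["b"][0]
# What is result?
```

Answer: 77

Derivation:
Trace (tracking result):
record = {'c': {'z': 50}, 'b': [27, 25, 24]}  # -> record = {'c': {'z': 50}, 'b': [27, 25, 24]}
result = record['c']['z'] + record['b'][0]  # -> result = 77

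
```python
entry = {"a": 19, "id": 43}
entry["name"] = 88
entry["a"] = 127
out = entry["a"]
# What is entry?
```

Trace (tracking entry):
entry = {'a': 19, 'id': 43}  # -> entry = {'a': 19, 'id': 43}
entry['name'] = 88  # -> entry = {'a': 19, 'id': 43, 'name': 88}
entry['a'] = 127  # -> entry = {'a': 127, 'id': 43, 'name': 88}
out = entry['a']  # -> out = 127

Answer: {'a': 127, 'id': 43, 'name': 88}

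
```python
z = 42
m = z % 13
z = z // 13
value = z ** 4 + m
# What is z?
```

Trace (tracking z):
z = 42  # -> z = 42
m = z % 13  # -> m = 3
z = z // 13  # -> z = 3
value = z ** 4 + m  # -> value = 84

Answer: 3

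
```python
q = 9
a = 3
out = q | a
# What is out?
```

Trace (tracking out):
q = 9  # -> q = 9
a = 3  # -> a = 3
out = q | a  # -> out = 11

Answer: 11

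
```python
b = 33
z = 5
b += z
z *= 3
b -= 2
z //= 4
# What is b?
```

Trace (tracking b):
b = 33  # -> b = 33
z = 5  # -> z = 5
b += z  # -> b = 38
z *= 3  # -> z = 15
b -= 2  # -> b = 36
z //= 4  # -> z = 3

Answer: 36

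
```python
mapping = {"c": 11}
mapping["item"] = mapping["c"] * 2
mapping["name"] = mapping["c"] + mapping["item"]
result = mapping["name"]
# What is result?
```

Trace (tracking result):
mapping = {'c': 11}  # -> mapping = {'c': 11}
mapping['item'] = mapping['c'] * 2  # -> mapping = {'c': 11, 'item': 22}
mapping['name'] = mapping['c'] + mapping['item']  # -> mapping = {'c': 11, 'item': 22, 'name': 33}
result = mapping['name']  # -> result = 33

Answer: 33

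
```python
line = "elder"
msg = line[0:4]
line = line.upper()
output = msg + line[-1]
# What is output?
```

Trace (tracking output):
line = 'elder'  # -> line = 'elder'
msg = line[0:4]  # -> msg = 'elde'
line = line.upper()  # -> line = 'ELDER'
output = msg + line[-1]  # -> output = 'eldeR'

Answer: 'eldeR'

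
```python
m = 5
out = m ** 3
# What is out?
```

Answer: 125

Derivation:
Trace (tracking out):
m = 5  # -> m = 5
out = m ** 3  # -> out = 125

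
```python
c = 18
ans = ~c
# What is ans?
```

Answer: -19

Derivation:
Trace (tracking ans):
c = 18  # -> c = 18
ans = ~c  # -> ans = -19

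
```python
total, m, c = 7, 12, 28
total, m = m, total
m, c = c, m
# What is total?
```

Trace (tracking total):
total, m, c = (7, 12, 28)  # -> total = 7, m = 12, c = 28
total, m = (m, total)  # -> total = 12, m = 7
m, c = (c, m)  # -> m = 28, c = 7

Answer: 12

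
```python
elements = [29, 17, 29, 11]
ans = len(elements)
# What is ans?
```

Answer: 4

Derivation:
Trace (tracking ans):
elements = [29, 17, 29, 11]  # -> elements = [29, 17, 29, 11]
ans = len(elements)  # -> ans = 4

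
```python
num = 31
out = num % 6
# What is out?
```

Trace (tracking out):
num = 31  # -> num = 31
out = num % 6  # -> out = 1

Answer: 1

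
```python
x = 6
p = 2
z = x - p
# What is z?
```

Answer: 4

Derivation:
Trace (tracking z):
x = 6  # -> x = 6
p = 2  # -> p = 2
z = x - p  # -> z = 4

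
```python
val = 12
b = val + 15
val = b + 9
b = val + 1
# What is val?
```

Answer: 36

Derivation:
Trace (tracking val):
val = 12  # -> val = 12
b = val + 15  # -> b = 27
val = b + 9  # -> val = 36
b = val + 1  # -> b = 37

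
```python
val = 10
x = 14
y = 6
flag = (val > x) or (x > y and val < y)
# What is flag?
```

Answer: False

Derivation:
Trace (tracking flag):
val = 10  # -> val = 10
x = 14  # -> x = 14
y = 6  # -> y = 6
flag = val > x or (x > y and val < y)  # -> flag = False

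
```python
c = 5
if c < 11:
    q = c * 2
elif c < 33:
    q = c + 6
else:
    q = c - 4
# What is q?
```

Answer: 10

Derivation:
Trace (tracking q):
c = 5  # -> c = 5
if c < 11:  # condition is True
    q = c * 2  # -> q = 10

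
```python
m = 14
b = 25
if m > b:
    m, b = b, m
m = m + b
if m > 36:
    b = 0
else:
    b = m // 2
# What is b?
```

Trace (tracking b):
m = 14  # -> m = 14
b = 25  # -> b = 25
if m > b:  # condition is False
m = m + b  # -> m = 39
if m > 36:  # condition is True
    b = 0  # -> b = 0

Answer: 0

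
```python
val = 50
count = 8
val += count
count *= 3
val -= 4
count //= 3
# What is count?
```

Trace (tracking count):
val = 50  # -> val = 50
count = 8  # -> count = 8
val += count  # -> val = 58
count *= 3  # -> count = 24
val -= 4  # -> val = 54
count //= 3  # -> count = 8

Answer: 8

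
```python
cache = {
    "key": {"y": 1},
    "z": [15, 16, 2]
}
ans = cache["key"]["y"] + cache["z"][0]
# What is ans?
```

Trace (tracking ans):
cache = {'key': {'y': 1}, 'z': [15, 16, 2]}  # -> cache = {'key': {'y': 1}, 'z': [15, 16, 2]}
ans = cache['key']['y'] + cache['z'][0]  # -> ans = 16

Answer: 16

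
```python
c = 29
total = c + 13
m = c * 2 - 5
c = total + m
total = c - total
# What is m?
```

Answer: 53

Derivation:
Trace (tracking m):
c = 29  # -> c = 29
total = c + 13  # -> total = 42
m = c * 2 - 5  # -> m = 53
c = total + m  # -> c = 95
total = c - total  # -> total = 53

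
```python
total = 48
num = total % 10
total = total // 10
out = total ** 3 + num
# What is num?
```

Trace (tracking num):
total = 48  # -> total = 48
num = total % 10  # -> num = 8
total = total // 10  # -> total = 4
out = total ** 3 + num  # -> out = 72

Answer: 8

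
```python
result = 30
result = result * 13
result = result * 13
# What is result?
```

Answer: 5070

Derivation:
Trace (tracking result):
result = 30  # -> result = 30
result = result * 13  # -> result = 390
result = result * 13  # -> result = 5070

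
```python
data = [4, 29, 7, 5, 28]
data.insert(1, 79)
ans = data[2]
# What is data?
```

Answer: [4, 79, 29, 7, 5, 28]

Derivation:
Trace (tracking data):
data = [4, 29, 7, 5, 28]  # -> data = [4, 29, 7, 5, 28]
data.insert(1, 79)  # -> data = [4, 79, 29, 7, 5, 28]
ans = data[2]  # -> ans = 29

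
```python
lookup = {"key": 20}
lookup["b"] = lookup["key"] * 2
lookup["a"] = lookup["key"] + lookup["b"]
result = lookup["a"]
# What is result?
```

Answer: 60

Derivation:
Trace (tracking result):
lookup = {'key': 20}  # -> lookup = {'key': 20}
lookup['b'] = lookup['key'] * 2  # -> lookup = {'key': 20, 'b': 40}
lookup['a'] = lookup['key'] + lookup['b']  # -> lookup = {'key': 20, 'b': 40, 'a': 60}
result = lookup['a']  # -> result = 60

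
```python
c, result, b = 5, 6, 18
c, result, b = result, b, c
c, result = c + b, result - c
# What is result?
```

Answer: 12

Derivation:
Trace (tracking result):
c, result, b = (5, 6, 18)  # -> c = 5, result = 6, b = 18
c, result, b = (result, b, c)  # -> c = 6, result = 18, b = 5
c, result = (c + b, result - c)  # -> c = 11, result = 12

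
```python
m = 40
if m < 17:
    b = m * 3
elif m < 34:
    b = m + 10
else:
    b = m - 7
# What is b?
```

Trace (tracking b):
m = 40  # -> m = 40
if m < 17:  # condition is False
elif m < 34:  # condition is False
else:
    b = m - 7  # -> b = 33

Answer: 33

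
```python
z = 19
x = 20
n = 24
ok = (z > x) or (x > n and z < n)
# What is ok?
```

Answer: False

Derivation:
Trace (tracking ok):
z = 19  # -> z = 19
x = 20  # -> x = 20
n = 24  # -> n = 24
ok = z > x or (x > n and z < n)  # -> ok = False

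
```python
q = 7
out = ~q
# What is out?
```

Trace (tracking out):
q = 7  # -> q = 7
out = ~q  # -> out = -8

Answer: -8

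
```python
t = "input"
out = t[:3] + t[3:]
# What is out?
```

Answer: 'input'

Derivation:
Trace (tracking out):
t = 'input'  # -> t = 'input'
out = t[:3] + t[3:]  # -> out = 'input'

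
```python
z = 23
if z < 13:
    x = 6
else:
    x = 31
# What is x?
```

Trace (tracking x):
z = 23  # -> z = 23
if z < 13:  # condition is False
else:
    x = 31  # -> x = 31

Answer: 31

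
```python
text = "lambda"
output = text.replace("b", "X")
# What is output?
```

Answer: 'lamXda'

Derivation:
Trace (tracking output):
text = 'lambda'  # -> text = 'lambda'
output = text.replace('b', 'X')  # -> output = 'lamXda'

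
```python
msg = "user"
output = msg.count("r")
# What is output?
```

Trace (tracking output):
msg = 'user'  # -> msg = 'user'
output = msg.count('r')  # -> output = 1

Answer: 1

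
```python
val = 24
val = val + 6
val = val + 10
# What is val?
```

Answer: 40

Derivation:
Trace (tracking val):
val = 24  # -> val = 24
val = val + 6  # -> val = 30
val = val + 10  # -> val = 40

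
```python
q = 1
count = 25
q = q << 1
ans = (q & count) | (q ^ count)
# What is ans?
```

Answer: 27

Derivation:
Trace (tracking ans):
q = 1  # -> q = 1
count = 25  # -> count = 25
q = q << 1  # -> q = 2
ans = q & count | q ^ count  # -> ans = 27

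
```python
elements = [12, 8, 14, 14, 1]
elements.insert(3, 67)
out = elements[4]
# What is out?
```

Trace (tracking out):
elements = [12, 8, 14, 14, 1]  # -> elements = [12, 8, 14, 14, 1]
elements.insert(3, 67)  # -> elements = [12, 8, 14, 67, 14, 1]
out = elements[4]  # -> out = 14

Answer: 14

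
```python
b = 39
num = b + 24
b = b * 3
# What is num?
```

Trace (tracking num):
b = 39  # -> b = 39
num = b + 24  # -> num = 63
b = b * 3  # -> b = 117

Answer: 63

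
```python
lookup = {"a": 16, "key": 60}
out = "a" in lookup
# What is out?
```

Answer: True

Derivation:
Trace (tracking out):
lookup = {'a': 16, 'key': 60}  # -> lookup = {'a': 16, 'key': 60}
out = 'a' in lookup  # -> out = True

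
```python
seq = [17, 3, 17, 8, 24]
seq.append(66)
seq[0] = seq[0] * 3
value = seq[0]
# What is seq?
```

Answer: [51, 3, 17, 8, 24, 66]

Derivation:
Trace (tracking seq):
seq = [17, 3, 17, 8, 24]  # -> seq = [17, 3, 17, 8, 24]
seq.append(66)  # -> seq = [17, 3, 17, 8, 24, 66]
seq[0] = seq[0] * 3  # -> seq = [51, 3, 17, 8, 24, 66]
value = seq[0]  # -> value = 51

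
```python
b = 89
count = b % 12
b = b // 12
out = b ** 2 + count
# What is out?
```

Answer: 54

Derivation:
Trace (tracking out):
b = 89  # -> b = 89
count = b % 12  # -> count = 5
b = b // 12  # -> b = 7
out = b ** 2 + count  # -> out = 54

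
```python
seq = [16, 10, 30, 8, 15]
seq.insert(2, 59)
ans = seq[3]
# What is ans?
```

Answer: 30

Derivation:
Trace (tracking ans):
seq = [16, 10, 30, 8, 15]  # -> seq = [16, 10, 30, 8, 15]
seq.insert(2, 59)  # -> seq = [16, 10, 59, 30, 8, 15]
ans = seq[3]  # -> ans = 30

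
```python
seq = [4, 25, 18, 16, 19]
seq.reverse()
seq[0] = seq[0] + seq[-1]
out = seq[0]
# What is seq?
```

Trace (tracking seq):
seq = [4, 25, 18, 16, 19]  # -> seq = [4, 25, 18, 16, 19]
seq.reverse()  # -> seq = [19, 16, 18, 25, 4]
seq[0] = seq[0] + seq[-1]  # -> seq = [23, 16, 18, 25, 4]
out = seq[0]  # -> out = 23

Answer: [23, 16, 18, 25, 4]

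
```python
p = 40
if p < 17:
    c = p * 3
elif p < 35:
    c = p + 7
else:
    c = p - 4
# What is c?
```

Answer: 36

Derivation:
Trace (tracking c):
p = 40  # -> p = 40
if p < 17:  # condition is False
elif p < 35:  # condition is False
else:
    c = p - 4  # -> c = 36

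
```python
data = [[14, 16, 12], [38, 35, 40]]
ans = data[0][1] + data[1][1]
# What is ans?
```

Answer: 51

Derivation:
Trace (tracking ans):
data = [[14, 16, 12], [38, 35, 40]]  # -> data = [[14, 16, 12], [38, 35, 40]]
ans = data[0][1] + data[1][1]  # -> ans = 51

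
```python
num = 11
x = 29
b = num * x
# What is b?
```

Trace (tracking b):
num = 11  # -> num = 11
x = 29  # -> x = 29
b = num * x  # -> b = 319

Answer: 319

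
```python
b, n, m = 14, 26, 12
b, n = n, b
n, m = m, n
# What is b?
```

Trace (tracking b):
b, n, m = (14, 26, 12)  # -> b = 14, n = 26, m = 12
b, n = (n, b)  # -> b = 26, n = 14
n, m = (m, n)  # -> n = 12, m = 14

Answer: 26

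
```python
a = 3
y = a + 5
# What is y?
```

Trace (tracking y):
a = 3  # -> a = 3
y = a + 5  # -> y = 8

Answer: 8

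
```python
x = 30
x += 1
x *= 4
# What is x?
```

Trace (tracking x):
x = 30  # -> x = 30
x += 1  # -> x = 31
x *= 4  # -> x = 124

Answer: 124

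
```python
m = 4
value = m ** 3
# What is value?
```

Trace (tracking value):
m = 4  # -> m = 4
value = m ** 3  # -> value = 64

Answer: 64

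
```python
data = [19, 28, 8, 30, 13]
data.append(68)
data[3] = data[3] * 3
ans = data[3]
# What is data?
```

Trace (tracking data):
data = [19, 28, 8, 30, 13]  # -> data = [19, 28, 8, 30, 13]
data.append(68)  # -> data = [19, 28, 8, 30, 13, 68]
data[3] = data[3] * 3  # -> data = [19, 28, 8, 90, 13, 68]
ans = data[3]  # -> ans = 90

Answer: [19, 28, 8, 90, 13, 68]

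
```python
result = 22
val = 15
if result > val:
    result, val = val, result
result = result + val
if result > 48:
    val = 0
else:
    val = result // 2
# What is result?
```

Answer: 37

Derivation:
Trace (tracking result):
result = 22  # -> result = 22
val = 15  # -> val = 15
if result > val:  # condition is True
    result, val = (val, result)  # -> result = 15, val = 22
result = result + val  # -> result = 37
if result > 48:  # condition is False
else:
    val = result // 2  # -> val = 18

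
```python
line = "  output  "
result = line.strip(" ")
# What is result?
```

Trace (tracking result):
line = '  output  '  # -> line = '  output  '
result = line.strip(' ')  # -> result = 'output'

Answer: 'output'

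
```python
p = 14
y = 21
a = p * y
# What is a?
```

Answer: 294

Derivation:
Trace (tracking a):
p = 14  # -> p = 14
y = 21  # -> y = 21
a = p * y  # -> a = 294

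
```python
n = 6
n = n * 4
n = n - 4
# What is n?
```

Answer: 20

Derivation:
Trace (tracking n):
n = 6  # -> n = 6
n = n * 4  # -> n = 24
n = n - 4  # -> n = 20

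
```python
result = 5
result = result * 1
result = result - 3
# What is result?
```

Answer: 2

Derivation:
Trace (tracking result):
result = 5  # -> result = 5
result = result * 1  # -> result = 5
result = result - 3  # -> result = 2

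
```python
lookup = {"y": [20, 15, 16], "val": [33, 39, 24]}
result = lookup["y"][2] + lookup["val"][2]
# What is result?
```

Answer: 40

Derivation:
Trace (tracking result):
lookup = {'y': [20, 15, 16], 'val': [33, 39, 24]}  # -> lookup = {'y': [20, 15, 16], 'val': [33, 39, 24]}
result = lookup['y'][2] + lookup['val'][2]  # -> result = 40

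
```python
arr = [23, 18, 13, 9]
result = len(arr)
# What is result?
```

Trace (tracking result):
arr = [23, 18, 13, 9]  # -> arr = [23, 18, 13, 9]
result = len(arr)  # -> result = 4

Answer: 4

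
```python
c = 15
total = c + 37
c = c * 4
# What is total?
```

Trace (tracking total):
c = 15  # -> c = 15
total = c + 37  # -> total = 52
c = c * 4  # -> c = 60

Answer: 52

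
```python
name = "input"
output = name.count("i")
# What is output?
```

Trace (tracking output):
name = 'input'  # -> name = 'input'
output = name.count('i')  # -> output = 1

Answer: 1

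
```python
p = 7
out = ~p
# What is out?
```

Trace (tracking out):
p = 7  # -> p = 7
out = ~p  # -> out = -8

Answer: -8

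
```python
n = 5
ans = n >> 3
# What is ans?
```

Trace (tracking ans):
n = 5  # -> n = 5
ans = n >> 3  # -> ans = 0

Answer: 0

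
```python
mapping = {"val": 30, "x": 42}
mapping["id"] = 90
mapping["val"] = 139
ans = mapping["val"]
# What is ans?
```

Answer: 139

Derivation:
Trace (tracking ans):
mapping = {'val': 30, 'x': 42}  # -> mapping = {'val': 30, 'x': 42}
mapping['id'] = 90  # -> mapping = {'val': 30, 'x': 42, 'id': 90}
mapping['val'] = 139  # -> mapping = {'val': 139, 'x': 42, 'id': 90}
ans = mapping['val']  # -> ans = 139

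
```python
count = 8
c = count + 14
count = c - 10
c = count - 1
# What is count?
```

Answer: 12

Derivation:
Trace (tracking count):
count = 8  # -> count = 8
c = count + 14  # -> c = 22
count = c - 10  # -> count = 12
c = count - 1  # -> c = 11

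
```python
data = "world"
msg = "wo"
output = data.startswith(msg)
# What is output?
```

Answer: True

Derivation:
Trace (tracking output):
data = 'world'  # -> data = 'world'
msg = 'wo'  # -> msg = 'wo'
output = data.startswith(msg)  # -> output = True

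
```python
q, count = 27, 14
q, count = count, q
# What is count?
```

Trace (tracking count):
q, count = (27, 14)  # -> q = 27, count = 14
q, count = (count, q)  # -> q = 14, count = 27

Answer: 27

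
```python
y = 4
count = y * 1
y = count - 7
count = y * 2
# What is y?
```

Trace (tracking y):
y = 4  # -> y = 4
count = y * 1  # -> count = 4
y = count - 7  # -> y = -3
count = y * 2  # -> count = -6

Answer: -3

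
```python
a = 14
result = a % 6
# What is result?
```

Trace (tracking result):
a = 14  # -> a = 14
result = a % 6  # -> result = 2

Answer: 2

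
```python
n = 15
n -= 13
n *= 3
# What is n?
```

Trace (tracking n):
n = 15  # -> n = 15
n -= 13  # -> n = 2
n *= 3  # -> n = 6

Answer: 6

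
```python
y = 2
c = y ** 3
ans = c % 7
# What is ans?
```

Answer: 1

Derivation:
Trace (tracking ans):
y = 2  # -> y = 2
c = y ** 3  # -> c = 8
ans = c % 7  # -> ans = 1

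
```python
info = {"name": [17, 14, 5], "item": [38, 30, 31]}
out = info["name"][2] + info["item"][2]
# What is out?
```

Answer: 36

Derivation:
Trace (tracking out):
info = {'name': [17, 14, 5], 'item': [38, 30, 31]}  # -> info = {'name': [17, 14, 5], 'item': [38, 30, 31]}
out = info['name'][2] + info['item'][2]  # -> out = 36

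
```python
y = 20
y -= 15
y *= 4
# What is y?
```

Trace (tracking y):
y = 20  # -> y = 20
y -= 15  # -> y = 5
y *= 4  # -> y = 20

Answer: 20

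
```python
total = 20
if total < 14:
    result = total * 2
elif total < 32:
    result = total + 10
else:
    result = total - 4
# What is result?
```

Trace (tracking result):
total = 20  # -> total = 20
if total < 14:  # condition is False
elif total < 32:  # condition is True
    result = total + 10  # -> result = 30

Answer: 30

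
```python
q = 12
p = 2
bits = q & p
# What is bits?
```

Trace (tracking bits):
q = 12  # -> q = 12
p = 2  # -> p = 2
bits = q & p  # -> bits = 0

Answer: 0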